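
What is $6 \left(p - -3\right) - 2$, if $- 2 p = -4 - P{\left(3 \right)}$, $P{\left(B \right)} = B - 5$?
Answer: $22$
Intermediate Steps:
$P{\left(B \right)} = -5 + B$
$p = 1$ ($p = - \frac{-4 - \left(-5 + 3\right)}{2} = - \frac{-4 - -2}{2} = - \frac{-4 + 2}{2} = \left(- \frac{1}{2}\right) \left(-2\right) = 1$)
$6 \left(p - -3\right) - 2 = 6 \left(1 - -3\right) - 2 = 6 \left(1 + 3\right) - 2 = 6 \cdot 4 - 2 = 24 - 2 = 22$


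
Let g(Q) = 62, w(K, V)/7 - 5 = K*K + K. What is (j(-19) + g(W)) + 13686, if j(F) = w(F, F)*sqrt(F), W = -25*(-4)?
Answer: 13748 + 2429*I*sqrt(19) ≈ 13748.0 + 10588.0*I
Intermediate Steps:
w(K, V) = 35 + 7*K + 7*K**2 (w(K, V) = 35 + 7*(K*K + K) = 35 + 7*(K**2 + K) = 35 + 7*(K + K**2) = 35 + (7*K + 7*K**2) = 35 + 7*K + 7*K**2)
W = 100
j(F) = sqrt(F)*(35 + 7*F + 7*F**2) (j(F) = (35 + 7*F + 7*F**2)*sqrt(F) = sqrt(F)*(35 + 7*F + 7*F**2))
(j(-19) + g(W)) + 13686 = (7*sqrt(-19)*(5 - 19 + (-19)**2) + 62) + 13686 = (7*(I*sqrt(19))*(5 - 19 + 361) + 62) + 13686 = (7*(I*sqrt(19))*347 + 62) + 13686 = (2429*I*sqrt(19) + 62) + 13686 = (62 + 2429*I*sqrt(19)) + 13686 = 13748 + 2429*I*sqrt(19)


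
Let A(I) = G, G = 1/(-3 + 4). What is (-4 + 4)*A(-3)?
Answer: 0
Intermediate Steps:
G = 1 (G = 1/1 = 1)
A(I) = 1
(-4 + 4)*A(-3) = (-4 + 4)*1 = 0*1 = 0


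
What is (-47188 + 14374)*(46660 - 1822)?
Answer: -1471314132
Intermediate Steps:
(-47188 + 14374)*(46660 - 1822) = -32814*44838 = -1471314132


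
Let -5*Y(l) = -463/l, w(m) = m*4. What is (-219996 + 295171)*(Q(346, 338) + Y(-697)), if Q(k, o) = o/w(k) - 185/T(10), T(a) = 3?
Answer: -6695746934755/1446972 ≈ -4.6274e+6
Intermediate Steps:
w(m) = 4*m
Y(l) = 463/(5*l) (Y(l) = -(-463)/(5*l) = 463/(5*l))
Q(k, o) = -185/3 + o/(4*k) (Q(k, o) = o/((4*k)) - 185/3 = o*(1/(4*k)) - 185*⅓ = o/(4*k) - 185/3 = -185/3 + o/(4*k))
(-219996 + 295171)*(Q(346, 338) + Y(-697)) = (-219996 + 295171)*((-185/3 + (¼)*338/346) + (463/5)/(-697)) = 75175*((-185/3 + (¼)*338*(1/346)) + (463/5)*(-1/697)) = 75175*((-185/3 + 169/692) - 463/3485) = 75175*(-127513/2076 - 463/3485) = 75175*(-445343993/7234860) = -6695746934755/1446972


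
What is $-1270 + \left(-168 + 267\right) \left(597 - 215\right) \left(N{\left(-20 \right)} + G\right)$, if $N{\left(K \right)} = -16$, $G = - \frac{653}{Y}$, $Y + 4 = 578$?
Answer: $- \frac{186372323}{287} \approx -6.4938 \cdot 10^{5}$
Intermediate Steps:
$Y = 574$ ($Y = -4 + 578 = 574$)
$G = - \frac{653}{574} \approx -1.1376$
$-1270 + \left(-168 + 267\right) \left(597 - 215\right) \left(N{\left(-20 \right)} + G\right) = -1270 + \left(-168 + 267\right) \left(597 - 215\right) \left(-16 - \frac{653}{574}\right) = -1270 + 99 \cdot 382 \left(- \frac{9837}{574}\right) = -1270 + 37818 \left(- \frac{9837}{574}\right) = -1270 - \frac{186007833}{287} = - \frac{186372323}{287}$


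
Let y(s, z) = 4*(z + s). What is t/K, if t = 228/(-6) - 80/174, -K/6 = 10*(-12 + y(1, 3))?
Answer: 1673/10440 ≈ 0.16025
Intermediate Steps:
y(s, z) = 4*s + 4*z (y(s, z) = 4*(s + z) = 4*s + 4*z)
K = -240 (K = -60*(-12 + (4*1 + 4*3)) = -60*(-12 + (4 + 12)) = -60*(-12 + 16) = -60*4 = -6*40 = -240)
t = -3346/87 (t = 228*(-⅙) - 80*1/174 = -38 - 40/87 = -3346/87 ≈ -38.460)
t/K = -3346/87/(-240) = -3346/87*(-1/240) = 1673/10440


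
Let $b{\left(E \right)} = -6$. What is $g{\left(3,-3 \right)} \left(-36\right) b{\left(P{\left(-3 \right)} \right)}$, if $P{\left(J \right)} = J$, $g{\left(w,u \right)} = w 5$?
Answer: $3240$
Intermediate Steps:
$g{\left(w,u \right)} = 5 w$
$g{\left(3,-3 \right)} \left(-36\right) b{\left(P{\left(-3 \right)} \right)} = 5 \cdot 3 \left(-36\right) \left(-6\right) = 15 \left(-36\right) \left(-6\right) = \left(-540\right) \left(-6\right) = 3240$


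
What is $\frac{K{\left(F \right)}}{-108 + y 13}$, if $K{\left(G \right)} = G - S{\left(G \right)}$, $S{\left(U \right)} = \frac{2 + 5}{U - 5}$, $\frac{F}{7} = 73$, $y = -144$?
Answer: $- \frac{258559}{1001880} \approx -0.25807$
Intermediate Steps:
$F = 511$ ($F = 7 \cdot 73 = 511$)
$S{\left(U \right)} = \frac{7}{-5 + U}$
$K{\left(G \right)} = G - \frac{7}{-5 + G}$
$\frac{K{\left(F \right)}}{-108 + y 13} = \frac{\frac{1}{-5 + 511} \left(-7 + 511 \left(-5 + 511\right)\right)}{-108 - 1872} = \frac{\frac{1}{506} \left(-7 + 511 \cdot 506\right)}{-108 - 1872} = \frac{\frac{1}{506} \left(-7 + 258566\right)}{-1980} = \frac{1}{506} \cdot 258559 \left(- \frac{1}{1980}\right) = \frac{258559}{506} \left(- \frac{1}{1980}\right) = - \frac{258559}{1001880}$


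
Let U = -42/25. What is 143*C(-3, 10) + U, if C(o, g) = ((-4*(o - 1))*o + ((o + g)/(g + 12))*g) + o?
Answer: -170992/25 ≈ -6839.7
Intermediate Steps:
U = -42/25 (U = -42*1/25 = -42/25 ≈ -1.6800)
C(o, g) = o + o*(4 - 4*o) + g*(g + o)/(12 + g) (C(o, g) = ((-4*(-1 + o))*o + ((g + o)/(12 + g))*g) + o = ((4 - 4*o)*o + ((g + o)/(12 + g))*g) + o = (o*(4 - 4*o) + g*(g + o)/(12 + g)) + o = o + o*(4 - 4*o) + g*(g + o)/(12 + g))
143*C(-3, 10) + U = 143*((10² - 48*(-3)² + 60*(-3) - 4*10*(-3)² + 6*10*(-3))/(12 + 10)) - 42/25 = 143*((100 - 48*9 - 180 - 4*10*9 - 180)/22) - 42/25 = 143*((100 - 432 - 180 - 360 - 180)/22) - 42/25 = 143*((1/22)*(-1052)) - 42/25 = 143*(-526/11) - 42/25 = -6838 - 42/25 = -170992/25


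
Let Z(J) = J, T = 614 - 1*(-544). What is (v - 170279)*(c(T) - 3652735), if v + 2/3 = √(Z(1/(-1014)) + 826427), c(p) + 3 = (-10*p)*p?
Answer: 8716128115142/3 - 8531189*√5027981862/39 ≈ 2.8899e+12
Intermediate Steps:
T = 1158 (T = 614 + 544 = 1158)
c(p) = -3 - 10*p² (c(p) = -3 + (-10*p)*p = -3 - 10*p²)
v = -⅔ + √5027981862/78 (v = -⅔ + √(1/(-1014) + 826427) = -⅔ + √(-1/1014 + 826427) = -⅔ + √(837996977/1014) = -⅔ + √5027981862/78 ≈ 908.41)
(v - 170279)*(c(T) - 3652735) = ((-⅔ + √5027981862/78) - 170279)*((-3 - 10*1158²) - 3652735) = (-510839/3 + √5027981862/78)*((-3 - 10*1340964) - 3652735) = (-510839/3 + √5027981862/78)*((-3 - 13409640) - 3652735) = (-510839/3 + √5027981862/78)*(-13409643 - 3652735) = (-510839/3 + √5027981862/78)*(-17062378) = 8716128115142/3 - 8531189*√5027981862/39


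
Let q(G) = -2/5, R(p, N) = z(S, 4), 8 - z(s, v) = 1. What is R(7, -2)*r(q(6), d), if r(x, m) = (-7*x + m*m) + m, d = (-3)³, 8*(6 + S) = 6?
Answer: 24668/5 ≈ 4933.6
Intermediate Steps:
S = -21/4 (S = -6 + (⅛)*6 = -6 + ¾ = -21/4 ≈ -5.2500)
z(s, v) = 7 (z(s, v) = 8 - 1*1 = 8 - 1 = 7)
R(p, N) = 7
q(G) = -⅖ (q(G) = -2*⅕ = -⅖)
d = -27
r(x, m) = m + m² - 7*x (r(x, m) = (-7*x + m²) + m = (m² - 7*x) + m = m + m² - 7*x)
R(7, -2)*r(q(6), d) = 7*(-27 + (-27)² - 7*(-⅖)) = 7*(-27 + 729 + 14/5) = 7*(3524/5) = 24668/5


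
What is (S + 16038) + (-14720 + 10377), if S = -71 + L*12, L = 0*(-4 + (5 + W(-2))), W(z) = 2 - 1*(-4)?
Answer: 11624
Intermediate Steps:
W(z) = 6 (W(z) = 2 + 4 = 6)
L = 0 (L = 0*(-4 + (5 + 6)) = 0*(-4 + 11) = 0*7 = 0)
S = -71 (S = -71 + 0*12 = -71 + 0 = -71)
(S + 16038) + (-14720 + 10377) = (-71 + 16038) + (-14720 + 10377) = 15967 - 4343 = 11624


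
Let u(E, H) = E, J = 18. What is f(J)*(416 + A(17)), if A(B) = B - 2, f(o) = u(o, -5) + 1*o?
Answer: 15516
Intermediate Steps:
f(o) = 2*o (f(o) = o + 1*o = o + o = 2*o)
A(B) = -2 + B
f(J)*(416 + A(17)) = (2*18)*(416 + (-2 + 17)) = 36*(416 + 15) = 36*431 = 15516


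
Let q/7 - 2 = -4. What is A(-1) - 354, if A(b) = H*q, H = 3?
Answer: -396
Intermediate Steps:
q = -14 (q = 14 + 7*(-4) = 14 - 28 = -14)
A(b) = -42 (A(b) = 3*(-14) = -42)
A(-1) - 354 = -42 - 354 = -396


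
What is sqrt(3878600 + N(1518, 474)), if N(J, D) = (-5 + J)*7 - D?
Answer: sqrt(3888717) ≈ 1972.0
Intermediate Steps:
N(J, D) = -35 - D + 7*J (N(J, D) = (-35 + 7*J) - D = -35 - D + 7*J)
sqrt(3878600 + N(1518, 474)) = sqrt(3878600 + (-35 - 1*474 + 7*1518)) = sqrt(3878600 + (-35 - 474 + 10626)) = sqrt(3878600 + 10117) = sqrt(3888717)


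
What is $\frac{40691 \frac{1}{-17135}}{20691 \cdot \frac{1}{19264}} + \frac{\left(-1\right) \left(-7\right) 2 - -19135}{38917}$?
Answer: $- \frac{23716832290343}{13797644271345} \approx -1.7189$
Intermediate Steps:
$\frac{40691 \frac{1}{-17135}}{20691 \cdot \frac{1}{19264}} + \frac{\left(-1\right) \left(-7\right) 2 - -19135}{38917} = \frac{40691 \left(- \frac{1}{17135}\right)}{20691 \cdot \frac{1}{19264}} + \left(7 \cdot 2 + 19135\right) \frac{1}{38917} = - \frac{40691}{17135 \cdot \frac{20691}{19264}} + \left(14 + 19135\right) \frac{1}{38917} = \left(- \frac{40691}{17135}\right) \frac{19264}{20691} + 19149 \cdot \frac{1}{38917} = - \frac{783871424}{354540285} + \frac{19149}{38917} = - \frac{23716832290343}{13797644271345}$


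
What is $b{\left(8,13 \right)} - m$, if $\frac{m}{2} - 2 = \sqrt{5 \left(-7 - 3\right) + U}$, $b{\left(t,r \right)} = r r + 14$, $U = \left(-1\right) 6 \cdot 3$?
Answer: $179 - 4 i \sqrt{17} \approx 179.0 - 16.492 i$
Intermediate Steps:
$U = -18$ ($U = \left(-6\right) 3 = -18$)
$b{\left(t,r \right)} = 14 + r^{2}$ ($b{\left(t,r \right)} = r^{2} + 14 = 14 + r^{2}$)
$m = 4 + 4 i \sqrt{17}$ ($m = 4 + 2 \sqrt{5 \left(-7 - 3\right) - 18} = 4 + 2 \sqrt{5 \left(-10\right) - 18} = 4 + 2 \sqrt{-50 - 18} = 4 + 2 \sqrt{-68} = 4 + 2 \cdot 2 i \sqrt{17} = 4 + 4 i \sqrt{17} \approx 4.0 + 16.492 i$)
$b{\left(8,13 \right)} - m = \left(14 + 13^{2}\right) - \left(4 + 4 i \sqrt{17}\right) = \left(14 + 169\right) - \left(4 + 4 i \sqrt{17}\right) = 183 - \left(4 + 4 i \sqrt{17}\right) = 179 - 4 i \sqrt{17}$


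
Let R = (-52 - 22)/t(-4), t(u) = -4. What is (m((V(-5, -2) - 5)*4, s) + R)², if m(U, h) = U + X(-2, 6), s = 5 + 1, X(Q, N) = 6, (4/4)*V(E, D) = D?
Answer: 49/4 ≈ 12.250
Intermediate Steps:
V(E, D) = D
s = 6
m(U, h) = 6 + U (m(U, h) = U + 6 = 6 + U)
R = 37/2 (R = (-52 - 22)/(-4) = -74*(-¼) = 37/2 ≈ 18.500)
(m((V(-5, -2) - 5)*4, s) + R)² = ((6 + (-2 - 5)*4) + 37/2)² = ((6 - 7*4) + 37/2)² = ((6 - 28) + 37/2)² = (-22 + 37/2)² = (-7/2)² = 49/4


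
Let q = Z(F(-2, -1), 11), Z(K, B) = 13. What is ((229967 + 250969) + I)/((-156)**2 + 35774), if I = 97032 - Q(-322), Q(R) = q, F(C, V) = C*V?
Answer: 115591/12022 ≈ 9.6150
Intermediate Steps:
q = 13
Q(R) = 13
I = 97019 (I = 97032 - 1*13 = 97032 - 13 = 97019)
((229967 + 250969) + I)/((-156)**2 + 35774) = ((229967 + 250969) + 97019)/((-156)**2 + 35774) = (480936 + 97019)/(24336 + 35774) = 577955/60110 = 577955*(1/60110) = 115591/12022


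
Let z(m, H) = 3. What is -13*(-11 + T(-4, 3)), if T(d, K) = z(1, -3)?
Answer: 104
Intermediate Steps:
T(d, K) = 3
-13*(-11 + T(-4, 3)) = -13*(-11 + 3) = -13*(-8) = 104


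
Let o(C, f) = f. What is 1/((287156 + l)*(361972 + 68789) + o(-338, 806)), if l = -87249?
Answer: 1/86112140033 ≈ 1.1613e-11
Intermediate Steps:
1/((287156 + l)*(361972 + 68789) + o(-338, 806)) = 1/((287156 - 87249)*(361972 + 68789) + 806) = 1/(199907*430761 + 806) = 1/(86112139227 + 806) = 1/86112140033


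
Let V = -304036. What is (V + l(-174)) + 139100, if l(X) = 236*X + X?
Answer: -206174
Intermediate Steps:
l(X) = 237*X
(V + l(-174)) + 139100 = (-304036 + 237*(-174)) + 139100 = (-304036 - 41238) + 139100 = -345274 + 139100 = -206174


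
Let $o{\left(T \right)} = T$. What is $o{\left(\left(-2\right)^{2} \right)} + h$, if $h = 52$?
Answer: $56$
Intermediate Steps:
$o{\left(\left(-2\right)^{2} \right)} + h = \left(-2\right)^{2} + 52 = 4 + 52 = 56$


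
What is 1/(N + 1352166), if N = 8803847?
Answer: 1/10156013 ≈ 9.8464e-8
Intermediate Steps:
1/(N + 1352166) = 1/(8803847 + 1352166) = 1/10156013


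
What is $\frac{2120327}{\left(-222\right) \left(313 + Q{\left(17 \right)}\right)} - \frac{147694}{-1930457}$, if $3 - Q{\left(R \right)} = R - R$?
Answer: $- \frac{4082839069951}{135425419464} \approx -30.148$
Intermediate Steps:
$Q{\left(R \right)} = 3$ ($Q{\left(R \right)} = 3 - \left(R - R\right) = 3 - 0 = 3 + 0 = 3$)
$\frac{2120327}{\left(-222\right) \left(313 + Q{\left(17 \right)}\right)} - \frac{147694}{-1930457} = \frac{2120327}{\left(-222\right) \left(313 + 3\right)} - \frac{147694}{-1930457} = \frac{2120327}{\left(-222\right) 316} - - \frac{147694}{1930457} = \frac{2120327}{-70152} + \frac{147694}{1930457} = 2120327 \left(- \frac{1}{70152}\right) + \frac{147694}{1930457} = - \frac{2120327}{70152} + \frac{147694}{1930457} = - \frac{4082839069951}{135425419464}$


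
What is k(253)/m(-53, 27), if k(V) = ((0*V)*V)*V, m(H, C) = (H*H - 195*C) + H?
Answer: 0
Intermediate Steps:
m(H, C) = H + H² - 195*C (m(H, C) = (H² - 195*C) + H = H + H² - 195*C)
k(V) = 0 (k(V) = (0*V)*V = 0*V = 0)
k(253)/m(-53, 27) = 0/(-53 + (-53)² - 195*27) = 0/(-53 + 2809 - 5265) = 0/(-2509) = 0*(-1/2509) = 0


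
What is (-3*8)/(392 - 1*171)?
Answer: -24/221 ≈ -0.10860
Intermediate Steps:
(-3*8)/(392 - 1*171) = -24/(392 - 171) = -24/221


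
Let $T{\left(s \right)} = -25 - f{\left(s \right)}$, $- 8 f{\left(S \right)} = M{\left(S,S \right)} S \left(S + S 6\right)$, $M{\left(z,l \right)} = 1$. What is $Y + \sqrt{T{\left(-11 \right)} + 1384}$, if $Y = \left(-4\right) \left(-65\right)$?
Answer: $260 + \frac{\sqrt{23438}}{4} \approx 298.27$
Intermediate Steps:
$Y = 260$
$f{\left(S \right)} = - \frac{7 S^{2}}{8}$ ($f{\left(S \right)} = - \frac{1 S \left(S + S 6\right)}{8} = - \frac{S \left(S + 6 S\right)}{8} = - \frac{S 7 S}{8} = - \frac{7 S^{2}}{8}$)
$T{\left(s \right)} = -25 + \frac{7 s^{2}}{8}$ ($T{\left(s \right)} = -25 - - \frac{7 s^{2}}{8} = -25 + \frac{7 s^{2}}{8}$)
$Y + \sqrt{T{\left(-11 \right)} + 1384} = 260 + \sqrt{\left(-25 + \frac{7 \left(-11\right)^{2}}{8}\right) + 1384} = 260 + \sqrt{\left(-25 + \frac{7}{8} \cdot 121\right) + 1384} = 260 + \sqrt{\left(-25 + \frac{847}{8}\right) + 1384} = 260 + \sqrt{\frac{647}{8} + 1384} = 260 + \sqrt{\frac{11719}{8}} = 260 + \frac{\sqrt{23438}}{4}$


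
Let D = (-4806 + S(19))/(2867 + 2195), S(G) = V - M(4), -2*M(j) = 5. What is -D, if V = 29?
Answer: 9549/10124 ≈ 0.94320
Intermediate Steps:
M(j) = -5/2 (M(j) = -½*5 = -5/2)
S(G) = 63/2 (S(G) = 29 - 1*(-5/2) = 29 + 5/2 = 63/2)
D = -9549/10124 (D = (-4806 + 63/2)/(2867 + 2195) = -9549/2/5062 = -9549/2*1/5062 = -9549/10124 ≈ -0.94320)
-D = -1*(-9549/10124) = 9549/10124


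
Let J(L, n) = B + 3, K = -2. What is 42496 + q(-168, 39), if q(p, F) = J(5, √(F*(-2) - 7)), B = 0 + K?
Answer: 42497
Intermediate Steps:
B = -2 (B = 0 - 2 = -2)
J(L, n) = 1 (J(L, n) = -2 + 3 = 1)
q(p, F) = 1
42496 + q(-168, 39) = 42496 + 1 = 42497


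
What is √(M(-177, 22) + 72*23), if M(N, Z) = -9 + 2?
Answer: √1649 ≈ 40.608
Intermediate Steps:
M(N, Z) = -7
√(M(-177, 22) + 72*23) = √(-7 + 72*23) = √(-7 + 1656) = √1649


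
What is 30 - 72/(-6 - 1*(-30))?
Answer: 27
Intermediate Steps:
30 - 72/(-6 - 1*(-30)) = 30 - 72/(-6 + 30) = 30 - 72/24 = 30 - 72*1/24 = 30 - 3 = 27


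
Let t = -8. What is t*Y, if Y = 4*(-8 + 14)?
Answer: -192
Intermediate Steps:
Y = 24 (Y = 4*6 = 24)
t*Y = -8*24 = -192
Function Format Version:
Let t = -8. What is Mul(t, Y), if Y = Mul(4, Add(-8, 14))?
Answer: -192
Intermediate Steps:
Y = 24 (Y = Mul(4, 6) = 24)
Mul(t, Y) = Mul(-8, 24) = -192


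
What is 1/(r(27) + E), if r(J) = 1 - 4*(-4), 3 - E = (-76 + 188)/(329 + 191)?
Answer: 65/1286 ≈ 0.050544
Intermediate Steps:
E = 181/65 (E = 3 - (-76 + 188)/(329 + 191) = 3 - 112/520 = 3 - 1*14/65 = 3 - 14/65 = 181/65 ≈ 2.7846)
r(J) = 17 (r(J) = 1 + 16 = 17)
1/(r(27) + E) = 1/(17 + 181/65) = 1/(1286/65) = 65/1286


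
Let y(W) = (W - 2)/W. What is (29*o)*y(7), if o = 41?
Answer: 5945/7 ≈ 849.29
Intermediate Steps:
y(W) = (-2 + W)/W
(29*o)*y(7) = (29*41)*((-2 + 7)/7) = 1189*((⅐)*5) = 1189*(5/7) = 5945/7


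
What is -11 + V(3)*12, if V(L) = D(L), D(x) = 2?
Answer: 13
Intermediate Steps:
V(L) = 2
-11 + V(3)*12 = -11 + 2*12 = -11 + 24 = 13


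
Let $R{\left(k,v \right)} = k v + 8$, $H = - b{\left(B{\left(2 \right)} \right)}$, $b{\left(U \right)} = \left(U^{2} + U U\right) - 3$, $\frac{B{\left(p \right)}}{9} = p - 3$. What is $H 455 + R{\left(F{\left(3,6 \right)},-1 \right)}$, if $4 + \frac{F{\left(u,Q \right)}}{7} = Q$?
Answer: $-72351$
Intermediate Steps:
$B{\left(p \right)} = -27 + 9 p$ ($B{\left(p \right)} = 9 \left(p - 3\right) = 9 \left(-3 + p\right) = -27 + 9 p$)
$b{\left(U \right)} = -3 + 2 U^{2}$ ($b{\left(U \right)} = \left(U^{2} + U^{2}\right) - 3 = 2 U^{2} - 3 = -3 + 2 U^{2}$)
$H = -159$ ($H = - (-3 + 2 \left(-27 + 9 \cdot 2\right)^{2}) = - (-3 + 2 \left(-27 + 18\right)^{2}) = - (-3 + 2 \left(-9\right)^{2}) = - (-3 + 2 \cdot 81) = - (-3 + 162) = \left(-1\right) 159 = -159$)
$F{\left(u,Q \right)} = -28 + 7 Q$
$R{\left(k,v \right)} = 8 + k v$
$H 455 + R{\left(F{\left(3,6 \right)},-1 \right)} = \left(-159\right) 455 + \left(8 + \left(-28 + 7 \cdot 6\right) \left(-1\right)\right) = -72345 + \left(8 + \left(-28 + 42\right) \left(-1\right)\right) = -72345 + \left(8 + 14 \left(-1\right)\right) = -72345 + \left(8 - 14\right) = -72345 - 6 = -72351$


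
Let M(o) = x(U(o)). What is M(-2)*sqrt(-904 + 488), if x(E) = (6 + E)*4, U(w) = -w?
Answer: 128*I*sqrt(26) ≈ 652.67*I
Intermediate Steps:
x(E) = 24 + 4*E
M(o) = 24 - 4*o (M(o) = 24 + 4*(-o) = 24 - 4*o)
M(-2)*sqrt(-904 + 488) = (24 - 4*(-2))*sqrt(-904 + 488) = (24 + 8)*sqrt(-416) = 32*(4*I*sqrt(26)) = 128*I*sqrt(26)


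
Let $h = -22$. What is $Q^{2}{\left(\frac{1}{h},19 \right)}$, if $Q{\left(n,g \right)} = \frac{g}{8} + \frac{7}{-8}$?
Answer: $\frac{9}{4} \approx 2.25$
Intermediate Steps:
$Q{\left(n,g \right)} = - \frac{7}{8} + \frac{g}{8}$ ($Q{\left(n,g \right)} = g \frac{1}{8} + 7 \left(- \frac{1}{8}\right) = \frac{g}{8} - \frac{7}{8} = - \frac{7}{8} + \frac{g}{8}$)
$Q^{2}{\left(\frac{1}{h},19 \right)} = \left(- \frac{7}{8} + \frac{1}{8} \cdot 19\right)^{2} = \left(- \frac{7}{8} + \frac{19}{8}\right)^{2} = \left(\frac{3}{2}\right)^{2} = \frac{9}{4}$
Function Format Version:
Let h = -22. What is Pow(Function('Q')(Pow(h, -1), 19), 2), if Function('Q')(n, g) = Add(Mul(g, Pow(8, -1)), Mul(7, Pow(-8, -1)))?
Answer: Rational(9, 4) ≈ 2.2500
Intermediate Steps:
Function('Q')(n, g) = Add(Rational(-7, 8), Mul(Rational(1, 8), g)) (Function('Q')(n, g) = Add(Mul(g, Rational(1, 8)), Mul(7, Rational(-1, 8))) = Add(Mul(Rational(1, 8), g), Rational(-7, 8)) = Add(Rational(-7, 8), Mul(Rational(1, 8), g)))
Pow(Function('Q')(Pow(h, -1), 19), 2) = Pow(Add(Rational(-7, 8), Mul(Rational(1, 8), 19)), 2) = Pow(Add(Rational(-7, 8), Rational(19, 8)), 2) = Pow(Rational(3, 2), 2) = Rational(9, 4)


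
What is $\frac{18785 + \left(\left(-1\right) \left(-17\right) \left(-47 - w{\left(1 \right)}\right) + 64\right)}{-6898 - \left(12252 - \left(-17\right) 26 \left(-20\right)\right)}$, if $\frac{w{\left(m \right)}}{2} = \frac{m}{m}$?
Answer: $- \frac{9008}{5155} \approx -1.7474$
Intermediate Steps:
$w{\left(m \right)} = 2$ ($w{\left(m \right)} = 2 \frac{m}{m} = 2 \cdot 1 = 2$)
$\frac{18785 + \left(\left(-1\right) \left(-17\right) \left(-47 - w{\left(1 \right)}\right) + 64\right)}{-6898 - \left(12252 - \left(-17\right) 26 \left(-20\right)\right)} = \frac{18785 + \left(\left(-1\right) \left(-17\right) \left(-47 - 2\right) + 64\right)}{-6898 - \left(12252 - \left(-17\right) 26 \left(-20\right)\right)} = \frac{18785 + \left(17 \left(-47 - 2\right) + 64\right)}{-6898 - 3412} = \frac{18785 + \left(17 \left(-49\right) + 64\right)}{-6898 + \left(8840 - 12252\right)} = \frac{18785 + \left(-833 + 64\right)}{-6898 - 3412} = \frac{18785 - 769}{-10310} = 18016 \left(- \frac{1}{10310}\right) = - \frac{9008}{5155}$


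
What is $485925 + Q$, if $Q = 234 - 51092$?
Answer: $435067$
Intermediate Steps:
$Q = -50858$ ($Q = 234 - 51092 = -50858$)
$485925 + Q = 485925 - 50858 = 435067$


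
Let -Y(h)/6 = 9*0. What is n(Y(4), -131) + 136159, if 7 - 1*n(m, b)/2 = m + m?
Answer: 136173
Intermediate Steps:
Y(h) = 0 (Y(h) = -54*0 = -6*0 = 0)
n(m, b) = 14 - 4*m (n(m, b) = 14 - 2*(m + m) = 14 - 4*m)
n(Y(4), -131) + 136159 = (14 - 4*0) + 136159 = (14 + 0) + 136159 = 14 + 136159 = 136173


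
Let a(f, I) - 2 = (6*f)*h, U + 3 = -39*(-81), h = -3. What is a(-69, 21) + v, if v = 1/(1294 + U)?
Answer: 5535801/4450 ≈ 1244.0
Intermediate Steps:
U = 3156 (U = -3 - 39*(-81) = -3 + 3159 = 3156)
v = 1/4450 (v = 1/(1294 + 3156) = 1/4450 ≈ 0.00022472)
a(f, I) = 2 - 18*f (a(f, I) = 2 + (6*f)*(-3) = 2 - 18*f)
a(-69, 21) + v = (2 - 18*(-69)) + 1/4450 = (2 + 1242) + 1/4450 = 1244 + 1/4450 = 5535801/4450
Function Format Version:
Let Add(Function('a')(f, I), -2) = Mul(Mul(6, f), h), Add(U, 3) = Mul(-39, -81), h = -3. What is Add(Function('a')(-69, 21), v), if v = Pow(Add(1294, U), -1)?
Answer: Rational(5535801, 4450) ≈ 1244.0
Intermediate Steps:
U = 3156 (U = Add(-3, Mul(-39, -81)) = Add(-3, 3159) = 3156)
v = Rational(1, 4450) (v = Pow(Add(1294, 3156), -1) = Pow(4450, -1) = Rational(1, 4450) ≈ 0.00022472)
Function('a')(f, I) = Add(2, Mul(-18, f)) (Function('a')(f, I) = Add(2, Mul(Mul(6, f), -3)) = Add(2, Mul(-18, f)))
Add(Function('a')(-69, 21), v) = Add(Add(2, Mul(-18, -69)), Rational(1, 4450)) = Add(Add(2, 1242), Rational(1, 4450)) = Add(1244, Rational(1, 4450)) = Rational(5535801, 4450)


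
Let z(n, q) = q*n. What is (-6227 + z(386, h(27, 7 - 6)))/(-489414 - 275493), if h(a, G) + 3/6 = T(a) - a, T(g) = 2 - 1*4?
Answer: 17614/764907 ≈ 0.023028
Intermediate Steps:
T(g) = -2 (T(g) = 2 - 4 = -2)
h(a, G) = -5/2 - a (h(a, G) = -½ + (-2 - a) = -5/2 - a)
z(n, q) = n*q
(-6227 + z(386, h(27, 7 - 6)))/(-489414 - 275493) = (-6227 + 386*(-5/2 - 1*27))/(-489414 - 275493) = (-6227 + 386*(-5/2 - 27))/(-764907) = (-6227 + 386*(-59/2))*(-1/764907) = (-6227 - 11387)*(-1/764907) = -17614*(-1/764907) = 17614/764907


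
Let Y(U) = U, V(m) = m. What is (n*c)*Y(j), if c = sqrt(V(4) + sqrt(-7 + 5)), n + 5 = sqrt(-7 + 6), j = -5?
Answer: 5*sqrt(4 + I*sqrt(2))*(5 - I) ≈ 52.494 - 1.4428*I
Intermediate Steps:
n = -5 + I (n = -5 + sqrt(-7 + 6) = -5 + sqrt(-1) = -5 + I ≈ -5.0 + 1.0*I)
c = sqrt(4 + I*sqrt(2)) (c = sqrt(4 + sqrt(-7 + 5)) = sqrt(4 + sqrt(-2)) = sqrt(4 + I*sqrt(2)) ≈ 2.0301 + 0.34831*I)
(n*c)*Y(j) = ((-5 + I)*sqrt(4 + I*sqrt(2)))*(-5) = (sqrt(4 + I*sqrt(2))*(-5 + I))*(-5) = -5*sqrt(4 + I*sqrt(2))*(-5 + I)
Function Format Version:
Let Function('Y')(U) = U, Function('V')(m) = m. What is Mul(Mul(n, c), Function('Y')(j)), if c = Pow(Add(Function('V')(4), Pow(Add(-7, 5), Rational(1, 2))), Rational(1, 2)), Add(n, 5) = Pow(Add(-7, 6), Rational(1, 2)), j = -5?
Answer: Mul(5, Pow(Add(4, Mul(I, Pow(2, Rational(1, 2)))), Rational(1, 2)), Add(5, Mul(-1, I))) ≈ Add(52.494, Mul(-1.4428, I))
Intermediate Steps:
n = Add(-5, I) (n = Add(-5, Pow(Add(-7, 6), Rational(1, 2))) = Add(-5, Pow(-1, Rational(1, 2))) = Add(-5, I) ≈ Add(-5.0000, Mul(1.0000, I)))
c = Pow(Add(4, Mul(I, Pow(2, Rational(1, 2)))), Rational(1, 2)) (c = Pow(Add(4, Pow(Add(-7, 5), Rational(1, 2))), Rational(1, 2)) = Pow(Add(4, Pow(-2, Rational(1, 2))), Rational(1, 2)) = Pow(Add(4, Mul(I, Pow(2, Rational(1, 2)))), Rational(1, 2)) ≈ Add(2.0301, Mul(0.34831, I)))
Mul(Mul(n, c), Function('Y')(j)) = Mul(Mul(Add(-5, I), Pow(Add(4, Mul(I, Pow(2, Rational(1, 2)))), Rational(1, 2))), -5) = Mul(Mul(Pow(Add(4, Mul(I, Pow(2, Rational(1, 2)))), Rational(1, 2)), Add(-5, I)), -5) = Mul(-5, Pow(Add(4, Mul(I, Pow(2, Rational(1, 2)))), Rational(1, 2)), Add(-5, I))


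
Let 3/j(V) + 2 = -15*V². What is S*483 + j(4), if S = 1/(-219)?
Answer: -39181/17666 ≈ -2.2179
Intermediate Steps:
S = -1/219 ≈ -0.0045662
j(V) = 3/(-2 - 15*V²)
S*483 + j(4) = -1/219*483 - 3/(2 + 15*4²) = -161/73 - 3/(2 + 15*16) = -161/73 - 3/(2 + 240) = -161/73 - 3/242 = -39181/17666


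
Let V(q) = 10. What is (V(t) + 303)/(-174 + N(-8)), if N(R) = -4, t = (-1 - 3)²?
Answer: -313/178 ≈ -1.7584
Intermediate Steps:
t = 16 (t = (-4)² = 16)
(V(t) + 303)/(-174 + N(-8)) = (10 + 303)/(-174 - 4) = 313/(-178) = 313*(-1/178) = -313/178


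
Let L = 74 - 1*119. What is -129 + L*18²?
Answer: -14709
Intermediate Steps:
L = -45 (L = 74 - 119 = -45)
-129 + L*18² = -129 - 45*18² = -129 - 45*324 = -129 - 14580 = -14709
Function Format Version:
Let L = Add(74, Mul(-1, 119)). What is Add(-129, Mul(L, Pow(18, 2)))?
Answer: -14709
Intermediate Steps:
L = -45 (L = Add(74, -119) = -45)
Add(-129, Mul(L, Pow(18, 2))) = Add(-129, Mul(-45, Pow(18, 2))) = Add(-129, Mul(-45, 324)) = Add(-129, -14580) = -14709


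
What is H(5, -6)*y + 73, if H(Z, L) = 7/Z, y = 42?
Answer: 659/5 ≈ 131.80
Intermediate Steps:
H(5, -6)*y + 73 = (7/5)*42 + 73 = 294/5 + 73 = 659/5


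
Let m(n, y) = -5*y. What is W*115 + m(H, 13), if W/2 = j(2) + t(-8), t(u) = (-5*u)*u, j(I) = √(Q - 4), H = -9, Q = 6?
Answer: -73665 + 230*√2 ≈ -73340.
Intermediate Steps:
j(I) = √2 (j(I) = √(6 - 4) = √2)
t(u) = -5*u²
W = -640 + 2*√2 (W = 2*(√2 - 5*(-8)²) = 2*(√2 - 5*64) = 2*(√2 - 320) = 2*(-320 + √2) = -640 + 2*√2 ≈ -637.17)
W*115 + m(H, 13) = (-640 + 2*√2)*115 - 5*13 = (-73600 + 230*√2) - 65 = -73665 + 230*√2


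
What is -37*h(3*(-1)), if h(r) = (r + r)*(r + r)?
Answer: -1332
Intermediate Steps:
h(r) = 4*r² (h(r) = (2*r)*(2*r) = 4*r²)
-37*h(3*(-1)) = -148*(3*(-1))² = -148*(-3)² = -148*9 = -37*36 = -1332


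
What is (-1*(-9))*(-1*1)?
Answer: -9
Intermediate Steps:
(-1*(-9))*(-1*1) = 9*(-1) = -9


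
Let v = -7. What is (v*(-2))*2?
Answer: 28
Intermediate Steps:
(v*(-2))*2 = -7*(-2)*2 = 14*2 = 28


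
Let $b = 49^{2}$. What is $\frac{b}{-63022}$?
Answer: $- \frac{2401}{63022} \approx -0.038098$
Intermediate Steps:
$b = 2401$
$\frac{b}{-63022} = \frac{2401}{-63022} = 2401 \left(- \frac{1}{63022}\right) = - \frac{2401}{63022}$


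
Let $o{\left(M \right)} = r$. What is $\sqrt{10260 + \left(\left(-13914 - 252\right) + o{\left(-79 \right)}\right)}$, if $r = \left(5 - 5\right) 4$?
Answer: $3 i \sqrt{434} \approx 62.498 i$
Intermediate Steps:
$r = 0$ ($r = 0 \cdot 4 = 0$)
$o{\left(M \right)} = 0$
$\sqrt{10260 + \left(\left(-13914 - 252\right) + o{\left(-79 \right)}\right)} = \sqrt{10260 + \left(\left(-13914 - 252\right) + 0\right)} = \sqrt{10260 + \left(-14166 + 0\right)} = \sqrt{10260 - 14166} = \sqrt{-3906} = 3 i \sqrt{434}$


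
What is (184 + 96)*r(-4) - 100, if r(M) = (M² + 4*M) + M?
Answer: -1220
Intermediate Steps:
r(M) = M² + 5*M
(184 + 96)*r(-4) - 100 = (184 + 96)*(-4*(5 - 4)) - 100 = 280*(-4*1) - 100 = 280*(-4) - 100 = -1120 - 100 = -1220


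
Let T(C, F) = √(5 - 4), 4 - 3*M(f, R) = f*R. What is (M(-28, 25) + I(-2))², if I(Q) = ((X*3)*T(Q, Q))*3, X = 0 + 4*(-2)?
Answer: 238144/9 ≈ 26460.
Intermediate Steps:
M(f, R) = 4/3 - R*f/3 (M(f, R) = 4/3 - f*R/3 = 4/3 - R*f/3)
T(C, F) = 1 (T(C, F) = √1 = 1)
X = -8 (X = 0 - 8 = -8)
I(Q) = -72 (I(Q) = (-8*3*1)*3 = -24*1*3 = -24*3 = -72)
(M(-28, 25) + I(-2))² = ((4/3 - ⅓*25*(-28)) - 72)² = ((4/3 + 700/3) - 72)² = (704/3 - 72)² = (488/3)² = 238144/9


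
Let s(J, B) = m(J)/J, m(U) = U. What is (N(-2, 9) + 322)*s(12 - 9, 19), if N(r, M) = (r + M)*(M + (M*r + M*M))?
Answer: 826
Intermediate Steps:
N(r, M) = (M + r)*(M + M**2 + M*r) (N(r, M) = (M + r)*(M + (M*r + M**2)) = (M + r)*(M + (M**2 + M*r)) = (M + r)*(M + M**2 + M*r))
s(J, B) = 1 (s(J, B) = J/J = 1)
(N(-2, 9) + 322)*s(12 - 9, 19) = (9*(9 - 2 + 9**2 + (-2)**2 + 2*9*(-2)) + 322)*1 = (9*(9 - 2 + 81 + 4 - 36) + 322)*1 = (9*56 + 322)*1 = (504 + 322)*1 = 826*1 = 826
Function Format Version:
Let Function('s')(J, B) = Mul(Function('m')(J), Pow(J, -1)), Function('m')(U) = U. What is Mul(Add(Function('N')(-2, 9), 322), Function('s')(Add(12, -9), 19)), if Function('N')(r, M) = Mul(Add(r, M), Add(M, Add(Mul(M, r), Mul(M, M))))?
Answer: 826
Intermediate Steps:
Function('N')(r, M) = Mul(Add(M, r), Add(M, Pow(M, 2), Mul(M, r))) (Function('N')(r, M) = Mul(Add(M, r), Add(M, Add(Mul(M, r), Pow(M, 2)))) = Mul(Add(M, r), Add(M, Add(Pow(M, 2), Mul(M, r)))) = Mul(Add(M, r), Add(M, Pow(M, 2), Mul(M, r))))
Function('s')(J, B) = 1 (Function('s')(J, B) = Mul(J, Pow(J, -1)) = 1)
Mul(Add(Function('N')(-2, 9), 322), Function('s')(Add(12, -9), 19)) = Mul(Add(Mul(9, Add(9, -2, Pow(9, 2), Pow(-2, 2), Mul(2, 9, -2))), 322), 1) = Mul(Add(Mul(9, Add(9, -2, 81, 4, -36)), 322), 1) = Mul(Add(Mul(9, 56), 322), 1) = Mul(Add(504, 322), 1) = Mul(826, 1) = 826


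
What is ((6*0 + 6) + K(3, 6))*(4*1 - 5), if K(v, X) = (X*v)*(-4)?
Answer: 66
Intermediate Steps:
K(v, X) = -4*X*v
((6*0 + 6) + K(3, 6))*(4*1 - 5) = ((6*0 + 6) - 4*6*3)*(4*1 - 5) = ((0 + 6) - 72)*(4 - 5) = (6 - 72)*(-1) = -66*(-1) = 66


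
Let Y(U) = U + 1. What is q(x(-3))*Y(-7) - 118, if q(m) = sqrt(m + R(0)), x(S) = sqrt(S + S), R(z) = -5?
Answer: -118 - 6*sqrt(-5 + I*sqrt(6)) ≈ -121.2 - 13.792*I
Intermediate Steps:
Y(U) = 1 + U
x(S) = sqrt(2)*sqrt(S) (x(S) = sqrt(2*S) = sqrt(2)*sqrt(S))
q(m) = sqrt(-5 + m) (q(m) = sqrt(m - 5) = sqrt(-5 + m))
q(x(-3))*Y(-7) - 118 = sqrt(-5 + sqrt(2)*sqrt(-3))*(1 - 7) - 118 = sqrt(-5 + sqrt(2)*(I*sqrt(3)))*(-6) - 118 = sqrt(-5 + I*sqrt(6))*(-6) - 118 = -6*sqrt(-5 + I*sqrt(6)) - 118 = -118 - 6*sqrt(-5 + I*sqrt(6))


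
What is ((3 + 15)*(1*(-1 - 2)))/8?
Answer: -27/4 ≈ -6.7500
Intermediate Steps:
((3 + 15)*(1*(-1 - 2)))/8 = (18*(1*(-3)))*(1/8) = (18*(-3))*(1/8) = -54*1/8 = -27/4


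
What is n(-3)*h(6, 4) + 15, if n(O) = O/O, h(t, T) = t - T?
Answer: 17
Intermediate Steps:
n(O) = 1
n(-3)*h(6, 4) + 15 = 1*(6 - 1*4) + 15 = 1*(6 - 4) + 15 = 1*2 + 15 = 2 + 15 = 17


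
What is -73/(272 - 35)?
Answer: -73/237 ≈ -0.30802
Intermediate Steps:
-73/(272 - 35) = -73/237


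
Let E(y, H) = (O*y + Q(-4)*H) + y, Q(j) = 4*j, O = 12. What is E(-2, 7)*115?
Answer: -15870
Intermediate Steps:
E(y, H) = -16*H + 13*y (E(y, H) = (12*y + (4*(-4))*H) + y = (12*y - 16*H) + y = (-16*H + 12*y) + y = -16*H + 13*y)
E(-2, 7)*115 = (-16*7 + 13*(-2))*115 = (-112 - 26)*115 = -138*115 = -15870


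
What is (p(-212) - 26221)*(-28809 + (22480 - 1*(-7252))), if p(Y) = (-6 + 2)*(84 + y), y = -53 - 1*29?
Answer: -24209367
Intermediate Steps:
y = -82 (y = -53 - 29 = -82)
p(Y) = -8 (p(Y) = (-6 + 2)*(84 - 82) = -4*2 = -8)
(p(-212) - 26221)*(-28809 + (22480 - 1*(-7252))) = (-8 - 26221)*(-28809 + (22480 - 1*(-7252))) = -26229*(-28809 + (22480 + 7252)) = -26229*(-28809 + 29732) = -26229*923 = -24209367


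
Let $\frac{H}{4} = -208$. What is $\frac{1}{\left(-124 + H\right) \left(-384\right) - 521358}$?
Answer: $- \frac{1}{154254} \approx -6.4828 \cdot 10^{-6}$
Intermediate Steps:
$H = -832$ ($H = 4 \left(-208\right) = -832$)
$\frac{1}{\left(-124 + H\right) \left(-384\right) - 521358} = \frac{1}{\left(-124 - 832\right) \left(-384\right) - 521358} = \frac{1}{\left(-956\right) \left(-384\right) - 521358} = \frac{1}{367104 - 521358} = \frac{1}{-154254} = - \frac{1}{154254}$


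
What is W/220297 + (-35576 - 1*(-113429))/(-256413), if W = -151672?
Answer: -18680484959/18829004887 ≈ -0.99211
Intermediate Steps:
W/220297 + (-35576 - 1*(-113429))/(-256413) = -151672/220297 + (-35576 - 1*(-113429))/(-256413) = -151672*1/220297 + (-35576 + 113429)*(-1/256413) = -151672/220297 + 77853*(-1/256413) = -151672/220297 - 25951/85471 = -18680484959/18829004887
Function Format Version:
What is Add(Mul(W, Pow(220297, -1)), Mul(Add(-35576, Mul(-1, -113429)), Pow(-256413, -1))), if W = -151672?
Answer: Rational(-18680484959, 18829004887) ≈ -0.99211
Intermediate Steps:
Add(Mul(W, Pow(220297, -1)), Mul(Add(-35576, Mul(-1, -113429)), Pow(-256413, -1))) = Add(Mul(-151672, Pow(220297, -1)), Mul(Add(-35576, Mul(-1, -113429)), Pow(-256413, -1))) = Add(Mul(-151672, Rational(1, 220297)), Mul(Add(-35576, 113429), Rational(-1, 256413))) = Add(Rational(-151672, 220297), Mul(77853, Rational(-1, 256413))) = Add(Rational(-151672, 220297), Rational(-25951, 85471)) = Rational(-18680484959, 18829004887)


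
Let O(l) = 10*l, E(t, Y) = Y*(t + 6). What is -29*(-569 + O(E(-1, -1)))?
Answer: 17951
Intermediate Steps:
E(t, Y) = Y*(6 + t)
-29*(-569 + O(E(-1, -1))) = -29*(-569 + 10*(-(6 - 1))) = -29*(-569 + 10*(-1*5)) = -29*(-569 + 10*(-5)) = -29*(-569 - 50) = -29*(-619) = 17951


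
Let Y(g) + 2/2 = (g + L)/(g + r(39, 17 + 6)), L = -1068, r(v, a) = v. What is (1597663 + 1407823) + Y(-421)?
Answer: 1148096759/382 ≈ 3.0055e+6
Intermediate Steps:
Y(g) = -1 + (-1068 + g)/(39 + g) (Y(g) = -1 + (g - 1068)/(g + 39) = -1 + (-1068 + g)/(39 + g))
(1597663 + 1407823) + Y(-421) = (1597663 + 1407823) - 1107/(39 - 421) = 3005486 - 1107/(-382) = 3005486 - 1107*(-1/382) = 3005486 + 1107/382 = 1148096759/382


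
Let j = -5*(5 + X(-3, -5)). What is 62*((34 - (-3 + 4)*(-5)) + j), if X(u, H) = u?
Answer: 1798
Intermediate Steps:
j = -10 (j = -5*(5 - 3) = -5*2 = -10)
62*((34 - (-3 + 4)*(-5)) + j) = 62*((34 - (-3 + 4)*(-5)) - 10) = 62*((34 - (-5)) - 10) = 62*((34 - 1*(-5)) - 10) = 62*((34 + 5) - 10) = 62*(39 - 10) = 62*29 = 1798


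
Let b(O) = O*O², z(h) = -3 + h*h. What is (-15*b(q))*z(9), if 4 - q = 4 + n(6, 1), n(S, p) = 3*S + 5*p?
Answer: 14235390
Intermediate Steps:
z(h) = -3 + h²
q = -23 (q = 4 - (4 + (3*6 + 5*1)) = 4 - (4 + (18 + 5)) = 4 - (4 + 23) = 4 - 1*27 = 4 - 27 = -23)
b(O) = O³
(-15*b(q))*z(9) = (-15*(-23)³)*(-3 + 9²) = (-15*(-12167))*(-3 + 81) = 182505*78 = 14235390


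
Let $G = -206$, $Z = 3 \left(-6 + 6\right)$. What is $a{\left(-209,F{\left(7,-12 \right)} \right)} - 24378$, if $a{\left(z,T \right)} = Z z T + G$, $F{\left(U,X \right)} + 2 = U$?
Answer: $-24584$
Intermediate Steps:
$F{\left(U,X \right)} = -2 + U$
$Z = 0$ ($Z = 3 \cdot 0 = 0$)
$a{\left(z,T \right)} = -206$ ($a{\left(z,T \right)} = 0 z T - 206 = 0 T - 206 = 0 - 206 = -206$)
$a{\left(-209,F{\left(7,-12 \right)} \right)} - 24378 = -206 - 24378 = -24584$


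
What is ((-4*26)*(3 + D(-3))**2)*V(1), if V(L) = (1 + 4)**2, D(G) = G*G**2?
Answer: -1497600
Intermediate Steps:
D(G) = G**3
V(L) = 25 (V(L) = 5**2 = 25)
((-4*26)*(3 + D(-3))**2)*V(1) = ((-4*26)*(3 + (-3)**3)**2)*25 = -104*(3 - 27)**2*25 = -104*(-24)**2*25 = -104*576*25 = -59904*25 = -1497600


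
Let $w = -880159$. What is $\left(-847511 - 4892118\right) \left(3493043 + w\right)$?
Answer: $-14996984780036$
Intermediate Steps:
$\left(-847511 - 4892118\right) \left(3493043 + w\right) = \left(-847511 - 4892118\right) \left(3493043 - 880159\right) = \left(-5739629\right) 2612884 = -14996984780036$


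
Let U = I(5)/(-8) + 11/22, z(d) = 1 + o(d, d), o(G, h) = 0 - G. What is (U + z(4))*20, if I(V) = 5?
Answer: -125/2 ≈ -62.500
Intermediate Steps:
o(G, h) = -G
z(d) = 1 - d
U = -⅛ (U = 5/(-8) + 11/22 = 5*(-⅛) + 11*(1/22) = -5/8 + ½ = -⅛ ≈ -0.12500)
(U + z(4))*20 = (-⅛ + (1 - 1*4))*20 = (-⅛ + (1 - 4))*20 = (-⅛ - 3)*20 = -25/8*20 = -125/2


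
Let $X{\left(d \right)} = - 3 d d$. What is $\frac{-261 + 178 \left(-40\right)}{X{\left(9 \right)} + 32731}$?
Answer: $- \frac{7381}{32488} \approx -0.22719$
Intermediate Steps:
$X{\left(d \right)} = - 3 d^{2}$
$\frac{-261 + 178 \left(-40\right)}{X{\left(9 \right)} + 32731} = \frac{-261 + 178 \left(-40\right)}{- 3 \cdot 9^{2} + 32731} = \frac{-261 - 7120}{\left(-3\right) 81 + 32731} = - \frac{7381}{-243 + 32731} = - \frac{7381}{32488}$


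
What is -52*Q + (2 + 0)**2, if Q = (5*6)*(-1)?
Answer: 1564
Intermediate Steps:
Q = -30 (Q = 30*(-1) = -30)
-52*Q + (2 + 0)**2 = -52*(-30) + (2 + 0)**2 = 1560 + 2**2 = 1560 + 4 = 1564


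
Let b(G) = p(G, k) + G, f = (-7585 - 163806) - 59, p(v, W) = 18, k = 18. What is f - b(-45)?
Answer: -171423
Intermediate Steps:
f = -171450 (f = -171391 - 59 = -171450)
b(G) = 18 + G
f - b(-45) = -171450 - (18 - 45) = -171450 - 1*(-27) = -171450 + 27 = -171423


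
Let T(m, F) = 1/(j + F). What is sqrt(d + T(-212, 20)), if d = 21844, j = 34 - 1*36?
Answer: sqrt(786386)/6 ≈ 147.80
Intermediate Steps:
j = -2 (j = 34 - 36 = -2)
T(m, F) = 1/(-2 + F)
sqrt(d + T(-212, 20)) = sqrt(21844 + 1/(-2 + 20)) = sqrt(21844 + 1/18) = sqrt(393193/18) = sqrt(786386)/6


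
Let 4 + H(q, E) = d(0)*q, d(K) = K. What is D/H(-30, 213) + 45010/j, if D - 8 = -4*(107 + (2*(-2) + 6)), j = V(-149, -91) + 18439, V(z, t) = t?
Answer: 1004123/9174 ≈ 109.45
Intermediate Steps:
H(q, E) = -4 (H(q, E) = -4 + 0*q = -4 + 0 = -4)
j = 18348 (j = -91 + 18439 = 18348)
D = -428 (D = 8 - 4*(107 + (2*(-2) + 6)) = 8 - 4*(107 + (-4 + 6)) = 8 - 4*(107 + 2) = 8 - 4*109 = 8 - 436 = -428)
D/H(-30, 213) + 45010/j = -428/(-4) + 45010/18348 = -428*(-1/4) + 45010*(1/18348) = 107 + 22505/9174 = 1004123/9174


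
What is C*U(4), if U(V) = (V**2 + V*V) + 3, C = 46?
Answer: 1610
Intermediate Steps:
U(V) = 3 + 2*V**2 (U(V) = (V**2 + V**2) + 3 = 2*V**2 + 3 = 3 + 2*V**2)
C*U(4) = 46*(3 + 2*4**2) = 46*(3 + 2*16) = 46*(3 + 32) = 46*35 = 1610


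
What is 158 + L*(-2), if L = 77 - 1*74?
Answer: 152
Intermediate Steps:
L = 3 (L = 77 - 74 = 3)
158 + L*(-2) = 158 + 3*(-2) = 158 - 6 = 152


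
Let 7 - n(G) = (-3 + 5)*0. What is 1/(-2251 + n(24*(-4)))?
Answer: -1/2244 ≈ -0.00044563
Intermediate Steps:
n(G) = 7 (n(G) = 7 - (-3 + 5)*0 = 7 - 2*0 = 7 - 1*0 = 7 + 0 = 7)
1/(-2251 + n(24*(-4))) = 1/(-2251 + 7) = 1/(-2244) = -1/2244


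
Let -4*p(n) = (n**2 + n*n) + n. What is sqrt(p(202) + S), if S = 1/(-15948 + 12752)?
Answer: I*sqrt(52227586609)/1598 ≈ 143.01*I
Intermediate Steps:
S = -1/3196 (S = 1/(-3196) = -1/3196 ≈ -0.00031289)
p(n) = -n**2/2 - n/4 (p(n) = -((n**2 + n*n) + n)/4 = -((n**2 + n**2) + n)/4 = -(2*n**2 + n)/4 = -(n + 2*n**2)/4 = -n**2/2 - n/4)
sqrt(p(202) + S) = sqrt(-1/4*202*(1 + 2*202) - 1/3196) = sqrt(-1/4*202*(1 + 404) - 1/3196) = sqrt(-1/4*202*405 - 1/3196) = sqrt(-40905/2 - 1/3196) = sqrt(-65366191/3196) = I*sqrt(52227586609)/1598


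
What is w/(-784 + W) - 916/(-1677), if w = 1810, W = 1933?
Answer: 454206/214097 ≈ 2.1215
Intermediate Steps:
w/(-784 + W) - 916/(-1677) = 1810/(-784 + 1933) - 916/(-1677) = 1810/1149 - 916*(-1/1677) = 1810*(1/1149) + 916/1677 = 1810/1149 + 916/1677 = 454206/214097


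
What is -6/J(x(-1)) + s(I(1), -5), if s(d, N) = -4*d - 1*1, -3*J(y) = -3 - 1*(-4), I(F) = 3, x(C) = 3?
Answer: 5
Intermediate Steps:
J(y) = -⅓ (J(y) = -(-3 - 1*(-4))/3 = -(-3 + 4)/3 = -⅓*1 = -⅓)
s(d, N) = -1 - 4*d (s(d, N) = -4*d - 1 = -1 - 4*d)
-6/J(x(-1)) + s(I(1), -5) = -6/(-⅓) + (-1 - 4*3) = -3*(-6) + (-1 - 12) = 18 - 13 = 5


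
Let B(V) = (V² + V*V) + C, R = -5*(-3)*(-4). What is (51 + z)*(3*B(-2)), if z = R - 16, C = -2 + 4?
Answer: -750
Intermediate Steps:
C = 2
R = -60 (R = 15*(-4) = -60)
B(V) = 2 + 2*V² (B(V) = (V² + V*V) + 2 = (V² + V²) + 2 = 2*V² + 2 = 2 + 2*V²)
z = -76 (z = -60 - 16 = -76)
(51 + z)*(3*B(-2)) = (51 - 76)*(3*(2 + 2*(-2)²)) = -75*(2 + 2*4) = -75*(2 + 8) = -75*10 = -25*30 = -750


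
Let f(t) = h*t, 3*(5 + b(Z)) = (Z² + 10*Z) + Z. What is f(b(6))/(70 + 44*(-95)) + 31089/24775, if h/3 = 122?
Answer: -4506202/3394175 ≈ -1.3276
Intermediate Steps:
h = 366 (h = 3*122 = 366)
b(Z) = -5 + Z²/3 + 11*Z/3 (b(Z) = -5 + ((Z² + 10*Z) + Z)/3 = -5 + (Z² + 11*Z)/3 = -5 + (Z²/3 + 11*Z/3) = -5 + Z²/3 + 11*Z/3)
f(t) = 366*t
f(b(6))/(70 + 44*(-95)) + 31089/24775 = (366*(-5 + (⅓)*6² + (11/3)*6))/(70 + 44*(-95)) + 31089/24775 = (366*(-5 + (⅓)*36 + 22))/(70 - 4180) + 31089*(1/24775) = (366*(-5 + 12 + 22))/(-4110) + 31089/24775 = (366*29)*(-1/4110) + 31089/24775 = 10614*(-1/4110) + 31089/24775 = -1769/685 + 31089/24775 = -4506202/3394175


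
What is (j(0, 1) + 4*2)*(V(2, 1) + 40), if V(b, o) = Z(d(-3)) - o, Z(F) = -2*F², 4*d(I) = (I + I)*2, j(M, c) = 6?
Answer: 294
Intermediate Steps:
d(I) = I (d(I) = ((I + I)*2)/4 = ((2*I)*2)/4 = (4*I)/4 = I)
V(b, o) = -18 - o (V(b, o) = -2*(-3)² - o = -2*9 - o = -18 - o)
(j(0, 1) + 4*2)*(V(2, 1) + 40) = (6 + 4*2)*((-18 - 1*1) + 40) = (6 + 8)*((-18 - 1) + 40) = 14*(-19 + 40) = 14*21 = 294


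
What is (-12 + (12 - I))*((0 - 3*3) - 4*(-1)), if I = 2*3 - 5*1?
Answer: 5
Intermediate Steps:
I = 1 (I = 6 - 5 = 1)
(-12 + (12 - I))*((0 - 3*3) - 4*(-1)) = (-12 + (12 - 1*1))*((0 - 3*3) - 4*(-1)) = (-12 + (12 - 1))*((0 - 3*3) + 4) = (-12 + 11)*((0 - 9) + 4) = -(-9 + 4) = -1*(-5) = 5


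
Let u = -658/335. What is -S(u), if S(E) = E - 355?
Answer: 119583/335 ≈ 356.96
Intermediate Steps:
u = -658/335 (u = -658*1/335 = -658/335 ≈ -1.9642)
S(E) = -355 + E
-S(u) = -(-355 - 658/335) = -1*(-119583/335) = 119583/335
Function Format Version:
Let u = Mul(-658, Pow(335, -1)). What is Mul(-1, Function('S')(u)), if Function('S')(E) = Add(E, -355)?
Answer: Rational(119583, 335) ≈ 356.96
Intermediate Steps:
u = Rational(-658, 335) (u = Mul(-658, Rational(1, 335)) = Rational(-658, 335) ≈ -1.9642)
Function('S')(E) = Add(-355, E)
Mul(-1, Function('S')(u)) = Mul(-1, Add(-355, Rational(-658, 335))) = Mul(-1, Rational(-119583, 335)) = Rational(119583, 335)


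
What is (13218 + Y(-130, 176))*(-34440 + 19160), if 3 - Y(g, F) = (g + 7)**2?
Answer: 29154240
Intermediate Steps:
Y(g, F) = 3 - (7 + g)**2 (Y(g, F) = 3 - (g + 7)**2 = 3 - (7 + g)**2)
(13218 + Y(-130, 176))*(-34440 + 19160) = (13218 + (3 - (7 - 130)**2))*(-34440 + 19160) = (13218 + (3 - 1*(-123)**2))*(-15280) = (13218 + (3 - 1*15129))*(-15280) = (13218 + (3 - 15129))*(-15280) = (13218 - 15126)*(-15280) = -1908*(-15280) = 29154240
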